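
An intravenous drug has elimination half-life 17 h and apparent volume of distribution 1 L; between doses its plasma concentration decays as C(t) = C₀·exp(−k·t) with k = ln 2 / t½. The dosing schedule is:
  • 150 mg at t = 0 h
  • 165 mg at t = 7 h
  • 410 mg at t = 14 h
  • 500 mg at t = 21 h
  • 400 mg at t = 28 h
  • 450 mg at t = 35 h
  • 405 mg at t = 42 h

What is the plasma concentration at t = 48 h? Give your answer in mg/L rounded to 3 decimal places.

1079.927 mg/L

k = ln 2 / 17 = 0.04077 per h
Dose 1 (150 mg at t=0 h): 150·exp(−0.04077·48) = 21.190 mg/L
Dose 2 (165 mg at t=7 h): 165·exp(−0.04077·41) = 31.008 mg/L
Dose 3 (410 mg at t=14 h): 410·exp(−0.04077·34) = 102.500 mg/L
Dose 4 (500 mg at t=21 h): 500·exp(−0.04077·27) = 166.289 mg/L
Dose 5 (400 mg at t=28 h): 400·exp(−0.04077·20) = 176.973 mg/L
Dose 6 (450 mg at t=35 h): 450·exp(−0.04077·13) = 264.858 mg/L
Dose 7 (405 mg at t=42 h): 405·exp(−0.04077·6) = 317.109 mg/L
C(48) = 21.190 + 31.008 + 102.500 + 166.289 + 176.973 + 264.858 + 317.109 = 1079.927 mg/L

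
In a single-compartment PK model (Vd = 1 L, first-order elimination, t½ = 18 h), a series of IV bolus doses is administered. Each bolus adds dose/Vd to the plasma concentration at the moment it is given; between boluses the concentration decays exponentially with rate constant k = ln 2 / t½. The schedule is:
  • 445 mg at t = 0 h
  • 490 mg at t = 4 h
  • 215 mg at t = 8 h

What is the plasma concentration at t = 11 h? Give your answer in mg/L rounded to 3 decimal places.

k = ln 2 / 18 = 0.03851 per h
Dose 1 (445 mg at t=0 h): 445·exp(−0.03851·11) = 291.338 mg/L
Dose 2 (490 mg at t=4 h): 490·exp(−0.03851·7) = 374.222 mg/L
Dose 3 (215 mg at t=8 h): 215·exp(−0.03851·3) = 191.543 mg/L
C(11) = 291.338 + 374.222 + 191.543 = 857.103 mg/L

857.103 mg/L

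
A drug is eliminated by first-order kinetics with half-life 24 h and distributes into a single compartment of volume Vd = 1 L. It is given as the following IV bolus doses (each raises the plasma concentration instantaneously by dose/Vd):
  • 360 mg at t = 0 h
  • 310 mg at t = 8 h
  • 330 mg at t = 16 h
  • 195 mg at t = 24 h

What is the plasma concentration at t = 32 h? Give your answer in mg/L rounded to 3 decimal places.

660.525 mg/L

k = ln 2 / 24 = 0.02888 per h
Dose 1 (360 mg at t=0 h): 360·exp(−0.02888·32) = 142.866 mg/L
Dose 2 (310 mg at t=8 h): 310·exp(−0.02888·24) = 155.000 mg/L
Dose 3 (330 mg at t=16 h): 330·exp(−0.02888·16) = 207.887 mg/L
Dose 4 (195 mg at t=24 h): 195·exp(−0.02888·8) = 154.772 mg/L
C(32) = 142.866 + 155.000 + 207.887 + 154.772 = 660.525 mg/L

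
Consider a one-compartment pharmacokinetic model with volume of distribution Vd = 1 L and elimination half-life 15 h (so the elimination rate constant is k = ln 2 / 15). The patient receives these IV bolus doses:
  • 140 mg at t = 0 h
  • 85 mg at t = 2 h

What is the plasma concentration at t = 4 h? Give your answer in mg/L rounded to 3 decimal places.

k = ln 2 / 15 = 0.04621 per h
Dose 1 (140 mg at t=0 h): 140·exp(−0.04621·4) = 116.373 mg/L
Dose 2 (85 mg at t=2 h): 85·exp(−0.04621·2) = 77.496 mg/L
C(4) = 116.373 + 77.496 = 193.870 mg/L

193.870 mg/L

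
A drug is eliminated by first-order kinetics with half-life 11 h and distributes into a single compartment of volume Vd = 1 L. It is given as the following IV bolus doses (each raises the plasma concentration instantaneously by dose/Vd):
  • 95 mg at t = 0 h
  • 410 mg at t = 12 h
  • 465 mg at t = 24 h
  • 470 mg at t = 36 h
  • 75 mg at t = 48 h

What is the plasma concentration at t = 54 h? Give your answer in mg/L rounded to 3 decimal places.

k = ln 2 / 11 = 0.06301 per h
Dose 1 (95 mg at t=0 h): 95·exp(−0.06301·54) = 3.162 mg/L
Dose 2 (410 mg at t=12 h): 410·exp(−0.06301·42) = 29.067 mg/L
Dose 3 (465 mg at t=24 h): 465·exp(−0.06301·30) = 70.220 mg/L
Dose 4 (470 mg at t=36 h): 470·exp(−0.06301·18) = 151.183 mg/L
Dose 5 (75 mg at t=48 h): 75·exp(−0.06301·6) = 51.388 mg/L
C(54) = 3.162 + 29.067 + 70.220 + 151.183 + 51.388 = 305.020 mg/L

305.020 mg/L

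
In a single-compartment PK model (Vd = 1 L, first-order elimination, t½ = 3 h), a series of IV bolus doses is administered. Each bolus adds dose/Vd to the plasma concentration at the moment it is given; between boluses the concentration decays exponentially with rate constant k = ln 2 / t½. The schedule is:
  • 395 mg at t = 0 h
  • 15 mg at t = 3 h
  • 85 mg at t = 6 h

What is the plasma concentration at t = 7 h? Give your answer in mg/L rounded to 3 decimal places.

151.795 mg/L

k = ln 2 / 3 = 0.23105 per h
Dose 1 (395 mg at t=0 h): 395·exp(−0.23105·7) = 78.378 mg/L
Dose 2 (15 mg at t=3 h): 15·exp(−0.23105·4) = 5.953 mg/L
Dose 3 (85 mg at t=6 h): 85·exp(−0.23105·1) = 67.465 mg/L
C(7) = 78.378 + 5.953 + 67.465 = 151.795 mg/L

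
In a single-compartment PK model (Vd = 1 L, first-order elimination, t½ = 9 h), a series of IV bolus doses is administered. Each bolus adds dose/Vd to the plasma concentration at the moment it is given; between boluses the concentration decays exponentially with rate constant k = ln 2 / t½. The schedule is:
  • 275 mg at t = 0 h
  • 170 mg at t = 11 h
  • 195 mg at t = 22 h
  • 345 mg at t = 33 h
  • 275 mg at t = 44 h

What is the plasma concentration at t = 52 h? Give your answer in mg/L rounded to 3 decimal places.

259.953 mg/L

k = ln 2 / 9 = 0.07702 per h
Dose 1 (275 mg at t=0 h): 275·exp(−0.07702·52) = 5.012 mg/L
Dose 2 (170 mg at t=11 h): 170·exp(−0.07702·41) = 7.229 mg/L
Dose 3 (195 mg at t=22 h): 195·exp(−0.07702·30) = 19.346 mg/L
Dose 4 (345 mg at t=33 h): 345·exp(−0.07702·19) = 79.857 mg/L
Dose 5 (275 mg at t=44 h): 275·exp(−0.07702·8) = 148.508 mg/L
C(52) = 5.012 + 7.229 + 19.346 + 79.857 + 148.508 = 259.953 mg/L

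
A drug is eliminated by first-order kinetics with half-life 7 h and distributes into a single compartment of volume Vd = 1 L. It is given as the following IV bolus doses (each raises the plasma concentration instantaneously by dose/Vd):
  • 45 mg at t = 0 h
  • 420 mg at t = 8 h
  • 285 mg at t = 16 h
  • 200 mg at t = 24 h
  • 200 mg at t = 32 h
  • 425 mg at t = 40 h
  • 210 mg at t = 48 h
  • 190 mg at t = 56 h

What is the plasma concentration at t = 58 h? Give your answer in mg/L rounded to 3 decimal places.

k = ln 2 / 7 = 0.09902 per h
Dose 1 (45 mg at t=0 h): 45·exp(−0.09902·58) = 0.144 mg/L
Dose 2 (420 mg at t=8 h): 420·exp(−0.09902·50) = 2.972 mg/L
Dose 3 (285 mg at t=16 h): 285·exp(−0.09902·42) = 4.453 mg/L
Dose 4 (200 mg at t=24 h): 200·exp(−0.09902·34) = 6.901 mg/L
Dose 5 (200 mg at t=32 h): 200·exp(−0.09902·26) = 15.238 mg/L
Dose 6 (425 mg at t=40 h): 425·exp(−0.09902·18) = 71.501 mg/L
Dose 7 (210 mg at t=48 h): 210·exp(−0.09902·10) = 78.015 mg/L
Dose 8 (190 mg at t=56 h): 190·exp(−0.09902·2) = 155.864 mg/L
C(58) = 0.144 + 2.972 + 4.453 + 6.901 + 15.238 + 71.501 + 78.015 + 155.864 = 335.087 mg/L

335.087 mg/L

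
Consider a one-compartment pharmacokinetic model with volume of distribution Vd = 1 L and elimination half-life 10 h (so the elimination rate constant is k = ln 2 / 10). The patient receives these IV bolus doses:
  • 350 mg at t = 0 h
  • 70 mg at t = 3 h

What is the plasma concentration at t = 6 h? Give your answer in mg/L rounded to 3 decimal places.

287.772 mg/L

k = ln 2 / 10 = 0.06931 per h
Dose 1 (350 mg at t=0 h): 350·exp(−0.06931·6) = 230.914 mg/L
Dose 2 (70 mg at t=3 h): 70·exp(−0.06931·3) = 56.858 mg/L
C(6) = 230.914 + 56.858 = 287.772 mg/L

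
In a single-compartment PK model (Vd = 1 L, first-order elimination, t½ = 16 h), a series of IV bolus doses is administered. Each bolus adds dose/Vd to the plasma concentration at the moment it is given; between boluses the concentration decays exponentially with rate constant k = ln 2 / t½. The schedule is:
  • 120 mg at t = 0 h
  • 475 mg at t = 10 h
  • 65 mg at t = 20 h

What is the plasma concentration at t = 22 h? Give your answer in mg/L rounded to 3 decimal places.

k = ln 2 / 16 = 0.04332 per h
Dose 1 (120 mg at t=0 h): 120·exp(−0.04332·22) = 46.266 mg/L
Dose 2 (475 mg at t=10 h): 475·exp(−0.04332·12) = 282.437 mg/L
Dose 3 (65 mg at t=20 h): 65·exp(−0.04332·2) = 59.605 mg/L
C(22) = 46.266 + 282.437 + 59.605 = 388.308 mg/L

388.308 mg/L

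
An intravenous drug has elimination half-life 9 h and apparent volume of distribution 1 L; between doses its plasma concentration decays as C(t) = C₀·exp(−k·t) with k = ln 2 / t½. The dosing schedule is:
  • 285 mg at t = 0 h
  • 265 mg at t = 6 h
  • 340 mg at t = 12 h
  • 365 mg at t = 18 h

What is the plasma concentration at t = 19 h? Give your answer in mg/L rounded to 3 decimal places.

699.593 mg/L

k = ln 2 / 9 = 0.07702 per h
Dose 1 (285 mg at t=0 h): 285·exp(−0.07702·19) = 65.969 mg/L
Dose 2 (265 mg at t=6 h): 265·exp(−0.07702·13) = 97.370 mg/L
Dose 3 (340 mg at t=12 h): 340·exp(−0.07702·7) = 198.310 mg/L
Dose 4 (365 mg at t=18 h): 365·exp(−0.07702·1) = 337.944 mg/L
C(19) = 65.969 + 97.370 + 198.310 + 337.944 = 699.593 mg/L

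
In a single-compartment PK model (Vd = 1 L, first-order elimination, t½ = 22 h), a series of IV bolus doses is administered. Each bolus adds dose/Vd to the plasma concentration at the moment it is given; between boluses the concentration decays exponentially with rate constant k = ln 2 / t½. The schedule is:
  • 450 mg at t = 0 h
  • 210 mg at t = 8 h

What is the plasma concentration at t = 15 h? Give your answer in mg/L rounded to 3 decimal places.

k = ln 2 / 22 = 0.03151 per h
Dose 1 (450 mg at t=0 h): 450·exp(−0.03151·15) = 280.521 mg/L
Dose 2 (210 mg at t=8 h): 210·exp(−0.03151·7) = 168.437 mg/L
C(15) = 280.521 + 168.437 = 448.957 mg/L

448.957 mg/L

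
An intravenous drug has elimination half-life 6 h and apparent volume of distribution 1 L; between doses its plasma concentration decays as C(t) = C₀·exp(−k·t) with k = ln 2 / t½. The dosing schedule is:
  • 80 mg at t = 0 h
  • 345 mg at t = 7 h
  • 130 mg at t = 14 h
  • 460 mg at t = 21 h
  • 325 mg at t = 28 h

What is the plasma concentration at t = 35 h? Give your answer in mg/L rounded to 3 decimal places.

262.524 mg/L

k = ln 2 / 6 = 0.11552 per h
Dose 1 (80 mg at t=0 h): 80·exp(−0.11552·35) = 1.403 mg/L
Dose 2 (345 mg at t=7 h): 345·exp(−0.11552·28) = 13.584 mg/L
Dose 3 (130 mg at t=14 h): 130·exp(−0.11552·21) = 11.490 mg/L
Dose 4 (460 mg at t=21 h): 460·exp(−0.11552·14) = 91.276 mg/L
Dose 5 (325 mg at t=28 h): 325·exp(−0.11552·7) = 144.771 mg/L
C(35) = 1.403 + 13.584 + 11.490 + 91.276 + 144.771 = 262.524 mg/L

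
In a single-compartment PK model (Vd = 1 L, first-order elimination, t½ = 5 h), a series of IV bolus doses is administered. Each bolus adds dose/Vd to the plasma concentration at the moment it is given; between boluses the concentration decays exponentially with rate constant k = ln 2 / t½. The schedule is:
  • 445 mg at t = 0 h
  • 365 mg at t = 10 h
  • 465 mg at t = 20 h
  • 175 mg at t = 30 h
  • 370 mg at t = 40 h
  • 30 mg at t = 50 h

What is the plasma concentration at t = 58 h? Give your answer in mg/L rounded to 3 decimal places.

47.028 mg/L

k = ln 2 / 5 = 0.13863 per h
Dose 1 (445 mg at t=0 h): 445·exp(−0.13863·58) = 0.143 mg/L
Dose 2 (365 mg at t=10 h): 365·exp(−0.13863·48) = 0.470 mg/L
Dose 3 (465 mg at t=20 h): 465·exp(−0.13863·38) = 2.397 mg/L
Dose 4 (175 mg at t=30 h): 175·exp(−0.13863·28) = 3.608 mg/L
Dose 5 (370 mg at t=40 h): 370·exp(−0.13863·18) = 30.514 mg/L
Dose 6 (30 mg at t=50 h): 30·exp(−0.13863·8) = 9.896 mg/L
C(58) = 0.143 + 0.470 + 2.397 + 3.608 + 30.514 + 9.896 = 47.028 mg/L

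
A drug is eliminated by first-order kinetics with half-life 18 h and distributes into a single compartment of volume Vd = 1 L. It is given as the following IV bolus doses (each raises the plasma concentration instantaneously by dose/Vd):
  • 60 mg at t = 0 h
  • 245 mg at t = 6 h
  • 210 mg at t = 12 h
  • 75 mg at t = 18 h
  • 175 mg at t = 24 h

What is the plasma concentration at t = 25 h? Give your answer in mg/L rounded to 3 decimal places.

493.746 mg/L

k = ln 2 / 18 = 0.03851 per h
Dose 1 (60 mg at t=0 h): 60·exp(−0.03851·25) = 22.912 mg/L
Dose 2 (245 mg at t=6 h): 245·exp(−0.03851·19) = 117.872 mg/L
Dose 3 (210 mg at t=12 h): 210·exp(−0.03851·13) = 127.294 mg/L
Dose 4 (75 mg at t=18 h): 75·exp(−0.03851·7) = 57.279 mg/L
Dose 5 (175 mg at t=24 h): 175·exp(−0.03851·1) = 168.389 mg/L
C(25) = 22.912 + 117.872 + 127.294 + 57.279 + 168.389 = 493.746 mg/L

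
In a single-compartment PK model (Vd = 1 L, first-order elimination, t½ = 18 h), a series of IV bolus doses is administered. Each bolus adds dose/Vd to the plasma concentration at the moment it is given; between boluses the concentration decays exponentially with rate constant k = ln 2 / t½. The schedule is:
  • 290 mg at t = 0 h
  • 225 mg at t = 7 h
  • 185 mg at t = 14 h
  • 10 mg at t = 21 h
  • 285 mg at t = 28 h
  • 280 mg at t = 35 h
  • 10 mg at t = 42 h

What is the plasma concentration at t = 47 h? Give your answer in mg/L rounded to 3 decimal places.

k = ln 2 / 18 = 0.03851 per h
Dose 1 (290 mg at t=0 h): 290·exp(−0.03851·47) = 47.465 mg/L
Dose 2 (225 mg at t=7 h): 225·exp(−0.03851·40) = 48.220 mg/L
Dose 3 (185 mg at t=14 h): 185·exp(−0.03851·33) = 51.914 mg/L
Dose 4 (10 mg at t=21 h): 10·exp(−0.03851·26) = 3.674 mg/L
Dose 5 (285 mg at t=28 h): 285·exp(−0.03851·19) = 137.117 mg/L
Dose 6 (280 mg at t=35 h): 280·exp(−0.03851·12) = 176.389 mg/L
Dose 7 (10 mg at t=42 h): 10·exp(−0.03851·5) = 8.249 mg/L
C(47) = 47.465 + 48.220 + 51.914 + 3.674 + 137.117 + 176.389 + 8.249 = 473.028 mg/L

473.028 mg/L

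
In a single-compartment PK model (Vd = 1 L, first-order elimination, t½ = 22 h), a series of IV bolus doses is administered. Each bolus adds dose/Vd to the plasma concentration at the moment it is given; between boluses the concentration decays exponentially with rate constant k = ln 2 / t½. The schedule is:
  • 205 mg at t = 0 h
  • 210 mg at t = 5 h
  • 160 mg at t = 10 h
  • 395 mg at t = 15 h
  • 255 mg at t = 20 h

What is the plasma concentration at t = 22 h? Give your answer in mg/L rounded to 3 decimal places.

891.292 mg/L

k = ln 2 / 22 = 0.03151 per h
Dose 1 (205 mg at t=0 h): 205·exp(−0.03151·22) = 102.500 mg/L
Dose 2 (210 mg at t=5 h): 210·exp(−0.03151·17) = 122.915 mg/L
Dose 3 (160 mg at t=10 h): 160·exp(−0.03151·12) = 109.628 mg/L
Dose 4 (395 mg at t=15 h): 395·exp(−0.03151·7) = 316.822 mg/L
Dose 5 (255 mg at t=20 h): 255·exp(−0.03151·2) = 239.427 mg/L
C(22) = 102.500 + 122.915 + 109.628 + 316.822 + 239.427 = 891.292 mg/L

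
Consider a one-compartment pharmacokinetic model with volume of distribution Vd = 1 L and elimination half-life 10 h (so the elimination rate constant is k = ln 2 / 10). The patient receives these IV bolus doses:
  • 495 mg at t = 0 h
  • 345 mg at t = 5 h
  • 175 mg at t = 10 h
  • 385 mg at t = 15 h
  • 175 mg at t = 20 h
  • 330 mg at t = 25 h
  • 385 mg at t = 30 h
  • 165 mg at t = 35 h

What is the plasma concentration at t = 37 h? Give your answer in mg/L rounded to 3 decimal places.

764.492 mg/L

k = ln 2 / 10 = 0.06931 per h
Dose 1 (495 mg at t=0 h): 495·exp(−0.06931·37) = 38.089 mg/L
Dose 2 (345 mg at t=5 h): 345·exp(−0.06931·32) = 37.542 mg/L
Dose 3 (175 mg at t=10 h): 175·exp(−0.06931·27) = 26.931 mg/L
Dose 4 (385 mg at t=15 h): 385·exp(−0.06931·22) = 83.790 mg/L
Dose 5 (175 mg at t=20 h): 175·exp(−0.06931·17) = 53.863 mg/L
Dose 6 (330 mg at t=25 h): 330·exp(−0.06931·12) = 143.641 mg/L
Dose 7 (385 mg at t=30 h): 385·exp(−0.06931·7) = 236.995 mg/L
Dose 8 (165 mg at t=35 h): 165·exp(−0.06931·2) = 143.641 mg/L
C(37) = 38.089 + 37.542 + 26.931 + 83.790 + 53.863 + 143.641 + 236.995 + 143.641 = 764.492 mg/L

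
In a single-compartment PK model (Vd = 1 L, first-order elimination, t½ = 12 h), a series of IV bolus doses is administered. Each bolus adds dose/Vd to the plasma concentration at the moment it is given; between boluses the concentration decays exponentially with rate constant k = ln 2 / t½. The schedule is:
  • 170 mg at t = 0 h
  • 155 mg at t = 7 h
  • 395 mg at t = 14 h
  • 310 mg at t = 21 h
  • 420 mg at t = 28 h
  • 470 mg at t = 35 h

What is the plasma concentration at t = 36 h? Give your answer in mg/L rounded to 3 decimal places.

999.666 mg/L

k = ln 2 / 12 = 0.05776 per h
Dose 1 (170 mg at t=0 h): 170·exp(−0.05776·36) = 21.250 mg/L
Dose 2 (155 mg at t=7 h): 155·exp(−0.05776·29) = 29.030 mg/L
Dose 3 (395 mg at t=14 h): 395·exp(−0.05776·22) = 110.843 mg/L
Dose 4 (310 mg at t=21 h): 310·exp(−0.05776·15) = 130.339 mg/L
Dose 5 (420 mg at t=28 h): 420·exp(−0.05776·8) = 264.583 mg/L
Dose 6 (470 mg at t=35 h): 470·exp(−0.05776·1) = 443.621 mg/L
C(36) = 21.250 + 29.030 + 110.843 + 130.339 + 264.583 + 443.621 = 999.666 mg/L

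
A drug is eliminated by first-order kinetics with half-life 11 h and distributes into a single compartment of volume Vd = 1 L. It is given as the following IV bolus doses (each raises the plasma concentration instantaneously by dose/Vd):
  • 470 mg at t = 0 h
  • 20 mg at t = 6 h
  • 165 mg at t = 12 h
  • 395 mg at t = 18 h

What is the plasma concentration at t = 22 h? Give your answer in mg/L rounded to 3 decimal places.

519.659 mg/L

k = ln 2 / 11 = 0.06301 per h
Dose 1 (470 mg at t=0 h): 470·exp(−0.06301·22) = 117.500 mg/L
Dose 2 (20 mg at t=6 h): 20·exp(−0.06301·16) = 7.297 mg/L
Dose 3 (165 mg at t=12 h): 165·exp(−0.06301·10) = 87.866 mg/L
Dose 4 (395 mg at t=18 h): 395·exp(−0.06301·4) = 306.995 mg/L
C(22) = 117.500 + 7.297 + 87.866 + 306.995 = 519.659 mg/L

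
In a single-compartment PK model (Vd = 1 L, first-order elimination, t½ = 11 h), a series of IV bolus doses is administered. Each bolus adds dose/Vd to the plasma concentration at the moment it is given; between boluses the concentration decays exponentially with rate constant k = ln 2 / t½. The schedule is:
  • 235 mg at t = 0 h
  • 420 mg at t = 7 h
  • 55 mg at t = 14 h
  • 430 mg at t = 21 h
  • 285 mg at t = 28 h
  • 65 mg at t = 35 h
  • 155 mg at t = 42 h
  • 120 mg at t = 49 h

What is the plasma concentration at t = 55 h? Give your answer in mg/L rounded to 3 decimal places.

303.337 mg/L

k = ln 2 / 11 = 0.06301 per h
Dose 1 (235 mg at t=0 h): 235·exp(−0.06301·55) = 7.344 mg/L
Dose 2 (420 mg at t=7 h): 420·exp(−0.06301·48) = 20.402 mg/L
Dose 3 (55 mg at t=14 h): 55·exp(−0.06301·41) = 4.153 mg/L
Dose 4 (430 mg at t=21 h): 430·exp(−0.06301·34) = 50.468 mg/L
Dose 5 (285 mg at t=28 h): 285·exp(−0.06301·27) = 51.994 mg/L
Dose 6 (65 mg at t=35 h): 65·exp(−0.06301·20) = 18.433 mg/L
Dose 7 (155 mg at t=42 h): 155·exp(−0.06301·13) = 68.323 mg/L
Dose 8 (120 mg at t=49 h): 120·exp(−0.06301·6) = 82.221 mg/L
C(55) = 7.344 + 20.402 + 4.153 + 50.468 + 51.994 + 18.433 + 68.323 + 82.221 = 303.337 mg/L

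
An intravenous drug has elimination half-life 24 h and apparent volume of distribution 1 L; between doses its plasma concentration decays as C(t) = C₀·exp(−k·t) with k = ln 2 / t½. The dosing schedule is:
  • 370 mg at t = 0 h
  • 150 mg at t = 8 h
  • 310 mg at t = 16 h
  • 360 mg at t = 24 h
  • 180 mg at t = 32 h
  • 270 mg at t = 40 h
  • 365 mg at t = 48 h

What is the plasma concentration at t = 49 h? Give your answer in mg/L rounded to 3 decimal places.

k = ln 2 / 24 = 0.02888 per h
Dose 1 (370 mg at t=0 h): 370·exp(−0.02888·49) = 89.867 mg/L
Dose 2 (150 mg at t=8 h): 150·exp(−0.02888·41) = 45.902 mg/L
Dose 3 (310 mg at t=16 h): 310·exp(−0.02888·33) = 119.521 mg/L
Dose 4 (360 mg at t=24 h): 360·exp(−0.02888·25) = 174.876 mg/L
Dose 5 (180 mg at t=32 h): 180·exp(−0.02888·17) = 110.165 mg/L
Dose 6 (270 mg at t=40 h): 270·exp(−0.02888·9) = 208.198 mg/L
Dose 7 (365 mg at t=48 h): 365·exp(−0.02888·1) = 354.609 mg/L
C(49) = 89.867 + 45.902 + 119.521 + 174.876 + 110.165 + 208.198 + 354.609 = 1103.138 mg/L

1103.138 mg/L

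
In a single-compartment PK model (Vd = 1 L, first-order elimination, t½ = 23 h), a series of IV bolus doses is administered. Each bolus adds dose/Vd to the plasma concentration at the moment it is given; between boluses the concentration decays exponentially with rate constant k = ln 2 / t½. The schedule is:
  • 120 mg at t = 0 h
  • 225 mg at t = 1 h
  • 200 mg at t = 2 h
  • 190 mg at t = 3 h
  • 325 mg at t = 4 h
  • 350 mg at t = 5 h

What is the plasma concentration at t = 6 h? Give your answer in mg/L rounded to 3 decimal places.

k = ln 2 / 23 = 0.03014 per h
Dose 1 (120 mg at t=0 h): 120·exp(−0.03014·6) = 100.150 mg/L
Dose 2 (225 mg at t=1 h): 225·exp(−0.03014·5) = 193.527 mg/L
Dose 3 (200 mg at t=2 h): 200·exp(−0.03014·4) = 177.287 mg/L
Dose 4 (190 mg at t=3 h): 190·exp(−0.03014·3) = 173.576 mg/L
Dose 5 (325 mg at t=4 h): 325·exp(−0.03014·2) = 305.990 mg/L
Dose 6 (350 mg at t=5 h): 350·exp(−0.03014·1) = 339.609 mg/L
C(6) = 100.150 + 193.527 + 177.287 + 173.576 + 305.990 + 339.609 = 1290.139 mg/L

1290.139 mg/L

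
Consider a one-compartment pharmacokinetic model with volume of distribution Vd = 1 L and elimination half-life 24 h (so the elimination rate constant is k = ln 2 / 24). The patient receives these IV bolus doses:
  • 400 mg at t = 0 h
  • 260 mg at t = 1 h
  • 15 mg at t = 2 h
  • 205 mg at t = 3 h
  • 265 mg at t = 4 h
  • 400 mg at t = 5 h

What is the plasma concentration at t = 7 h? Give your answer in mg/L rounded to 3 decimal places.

k = ln 2 / 24 = 0.02888 per h
Dose 1 (400 mg at t=0 h): 400·exp(−0.02888·7) = 326.783 mg/L
Dose 2 (260 mg at t=1 h): 260·exp(−0.02888·6) = 218.633 mg/L
Dose 3 (15 mg at t=2 h): 15·exp(−0.02888·5) = 12.983 mg/L
Dose 4 (205 mg at t=3 h): 205·exp(−0.02888·4) = 182.634 mg/L
Dose 5 (265 mg at t=4 h): 265·exp(−0.02888·3) = 243.006 mg/L
Dose 6 (400 mg at t=5 h): 400·exp(−0.02888·2) = 377.550 mg/L
C(7) = 326.783 + 218.633 + 12.983 + 182.634 + 243.006 + 377.550 = 1361.589 mg/L

1361.589 mg/L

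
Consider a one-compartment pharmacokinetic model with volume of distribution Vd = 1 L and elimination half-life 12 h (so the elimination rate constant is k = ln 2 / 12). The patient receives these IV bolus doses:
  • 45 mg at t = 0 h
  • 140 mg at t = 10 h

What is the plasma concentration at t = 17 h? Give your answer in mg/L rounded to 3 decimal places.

110.295 mg/L

k = ln 2 / 12 = 0.05776 per h
Dose 1 (45 mg at t=0 h): 45·exp(−0.05776·17) = 16.856 mg/L
Dose 2 (140 mg at t=10 h): 140·exp(−0.05776·7) = 93.439 mg/L
C(17) = 16.856 + 93.439 = 110.295 mg/L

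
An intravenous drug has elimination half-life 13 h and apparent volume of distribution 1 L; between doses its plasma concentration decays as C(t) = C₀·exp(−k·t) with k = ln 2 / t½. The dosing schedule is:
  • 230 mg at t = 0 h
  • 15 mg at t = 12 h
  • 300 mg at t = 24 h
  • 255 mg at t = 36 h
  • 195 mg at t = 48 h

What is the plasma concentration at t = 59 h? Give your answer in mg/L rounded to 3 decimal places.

240.816 mg/L

k = ln 2 / 13 = 0.05332 per h
Dose 1 (230 mg at t=0 h): 230·exp(−0.05332·59) = 9.897 mg/L
Dose 2 (15 mg at t=12 h): 15·exp(−0.05332·47) = 1.224 mg/L
Dose 3 (300 mg at t=24 h): 300·exp(−0.05332·35) = 46.415 mg/L
Dose 4 (255 mg at t=36 h): 255·exp(−0.05332·23) = 74.808 mg/L
Dose 5 (195 mg at t=48 h): 195·exp(−0.05332·11) = 108.472 mg/L
C(59) = 9.897 + 1.224 + 46.415 + 74.808 + 108.472 = 240.816 mg/L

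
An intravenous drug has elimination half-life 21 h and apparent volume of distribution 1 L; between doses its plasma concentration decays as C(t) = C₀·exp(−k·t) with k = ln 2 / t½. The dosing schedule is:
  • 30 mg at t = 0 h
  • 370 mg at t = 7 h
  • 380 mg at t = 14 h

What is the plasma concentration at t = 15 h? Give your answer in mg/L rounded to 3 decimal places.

k = ln 2 / 21 = 0.03301 per h
Dose 1 (30 mg at t=0 h): 30·exp(−0.03301·15) = 18.285 mg/L
Dose 2 (370 mg at t=7 h): 370·exp(−0.03301·8) = 284.134 mg/L
Dose 3 (380 mg at t=14 h): 380·exp(−0.03301·1) = 367.662 mg/L
C(15) = 18.285 + 284.134 + 367.662 = 670.082 mg/L

670.082 mg/L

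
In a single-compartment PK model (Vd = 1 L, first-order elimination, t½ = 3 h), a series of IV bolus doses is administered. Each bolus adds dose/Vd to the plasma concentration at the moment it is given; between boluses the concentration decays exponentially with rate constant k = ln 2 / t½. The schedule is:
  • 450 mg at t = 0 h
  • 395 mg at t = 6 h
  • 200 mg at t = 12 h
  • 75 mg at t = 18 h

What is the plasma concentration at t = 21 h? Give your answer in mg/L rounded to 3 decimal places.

k = ln 2 / 3 = 0.23105 per h
Dose 1 (450 mg at t=0 h): 450·exp(−0.23105·21) = 3.516 mg/L
Dose 2 (395 mg at t=6 h): 395·exp(−0.23105·15) = 12.344 mg/L
Dose 3 (200 mg at t=12 h): 200·exp(−0.23105·9) = 25.000 mg/L
Dose 4 (75 mg at t=18 h): 75·exp(−0.23105·3) = 37.500 mg/L
C(21) = 3.516 + 12.344 + 25.000 + 37.500 = 78.359 mg/L

78.359 mg/L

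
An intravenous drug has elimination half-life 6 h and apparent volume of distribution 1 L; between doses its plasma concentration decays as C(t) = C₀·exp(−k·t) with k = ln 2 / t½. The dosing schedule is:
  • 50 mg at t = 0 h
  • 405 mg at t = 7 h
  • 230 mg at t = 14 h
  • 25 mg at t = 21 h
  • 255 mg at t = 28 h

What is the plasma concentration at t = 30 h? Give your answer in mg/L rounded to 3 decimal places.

k = ln 2 / 6 = 0.11552 per h
Dose 1 (50 mg at t=0 h): 50·exp(−0.11552·30) = 1.563 mg/L
Dose 2 (405 mg at t=7 h): 405·exp(−0.11552·23) = 28.412 mg/L
Dose 3 (230 mg at t=14 h): 230·exp(−0.11552·16) = 36.223 mg/L
Dose 4 (25 mg at t=21 h): 25·exp(−0.11552·9) = 8.839 mg/L
Dose 5 (255 mg at t=28 h): 255·exp(−0.11552·2) = 202.394 mg/L
C(30) = 1.563 + 28.412 + 36.223 + 8.839 + 202.394 = 277.430 mg/L

277.430 mg/L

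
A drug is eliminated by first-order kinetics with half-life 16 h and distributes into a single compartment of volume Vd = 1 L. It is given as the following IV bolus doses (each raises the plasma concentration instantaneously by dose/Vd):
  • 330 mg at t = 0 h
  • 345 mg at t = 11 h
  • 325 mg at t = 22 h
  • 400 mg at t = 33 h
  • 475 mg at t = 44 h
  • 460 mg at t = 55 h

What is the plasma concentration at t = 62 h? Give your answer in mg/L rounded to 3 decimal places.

789.151 mg/L

k = ln 2 / 16 = 0.04332 per h
Dose 1 (330 mg at t=0 h): 330·exp(−0.04332·62) = 22.492 mg/L
Dose 2 (345 mg at t=11 h): 345·exp(−0.04332·51) = 37.869 mg/L
Dose 3 (325 mg at t=22 h): 325·exp(−0.04332·40) = 57.452 mg/L
Dose 4 (400 mg at t=33 h): 400·exp(−0.04332·29) = 113.879 mg/L
Dose 5 (475 mg at t=44 h): 475·exp(−0.04332·18) = 217.788 mg/L
Dose 6 (460 mg at t=55 h): 460·exp(−0.04332·7) = 339.670 mg/L
C(62) = 22.492 + 37.869 + 57.452 + 113.879 + 217.788 + 339.670 = 789.151 mg/L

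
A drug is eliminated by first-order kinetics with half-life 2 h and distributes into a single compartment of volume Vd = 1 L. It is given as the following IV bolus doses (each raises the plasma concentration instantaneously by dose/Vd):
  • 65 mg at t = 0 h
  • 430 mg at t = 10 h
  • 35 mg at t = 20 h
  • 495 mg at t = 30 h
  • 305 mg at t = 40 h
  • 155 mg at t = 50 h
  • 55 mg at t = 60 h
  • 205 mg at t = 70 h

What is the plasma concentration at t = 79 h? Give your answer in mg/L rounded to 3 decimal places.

k = ln 2 / 2 = 0.34657 per h
Dose 1 (65 mg at t=0 h): 65·exp(−0.34657·79) = 0.000 mg/L
Dose 2 (430 mg at t=10 h): 430·exp(−0.34657·69) = 0.000 mg/L
Dose 3 (35 mg at t=20 h): 35·exp(−0.34657·59) = 0.000 mg/L
Dose 4 (495 mg at t=30 h): 495·exp(−0.34657·49) = 0.000 mg/L
Dose 5 (305 mg at t=40 h): 305·exp(−0.34657·39) = 0.000 mg/L
Dose 6 (155 mg at t=50 h): 155·exp(−0.34657·29) = 0.007 mg/L
Dose 7 (55 mg at t=60 h): 55·exp(−0.34657·19) = 0.076 mg/L
Dose 8 (205 mg at t=70 h): 205·exp(−0.34657·9) = 9.060 mg/L
C(79) = 0.000 + 0.000 + 0.000 + 0.000 + 0.000 + 0.007 + 0.076 + 9.060 = 9.143 mg/L

9.143 mg/L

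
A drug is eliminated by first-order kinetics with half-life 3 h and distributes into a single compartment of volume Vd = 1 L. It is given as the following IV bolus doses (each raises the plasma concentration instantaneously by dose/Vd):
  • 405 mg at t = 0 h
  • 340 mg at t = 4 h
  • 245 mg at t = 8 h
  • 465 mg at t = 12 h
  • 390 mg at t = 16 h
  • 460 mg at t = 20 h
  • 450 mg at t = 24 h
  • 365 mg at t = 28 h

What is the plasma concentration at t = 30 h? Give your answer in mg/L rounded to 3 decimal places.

413.446 mg/L

k = ln 2 / 3 = 0.23105 per h
Dose 1 (405 mg at t=0 h): 405·exp(−0.23105·30) = 0.396 mg/L
Dose 2 (340 mg at t=4 h): 340·exp(−0.23105·26) = 0.837 mg/L
Dose 3 (245 mg at t=8 h): 245·exp(−0.23105·22) = 1.519 mg/L
Dose 4 (465 mg at t=12 h): 465·exp(−0.23105·18) = 7.266 mg/L
Dose 5 (390 mg at t=16 h): 390·exp(−0.23105·14) = 15.355 mg/L
Dose 6 (460 mg at t=20 h): 460·exp(−0.23105·10) = 45.638 mg/L
Dose 7 (450 mg at t=24 h): 450·exp(−0.23105·6) = 112.500 mg/L
Dose 8 (365 mg at t=28 h): 365·exp(−0.23105·2) = 229.936 mg/L
C(30) = 0.396 + 0.837 + 1.519 + 7.266 + 15.355 + 45.638 + 112.500 + 229.936 = 413.446 mg/L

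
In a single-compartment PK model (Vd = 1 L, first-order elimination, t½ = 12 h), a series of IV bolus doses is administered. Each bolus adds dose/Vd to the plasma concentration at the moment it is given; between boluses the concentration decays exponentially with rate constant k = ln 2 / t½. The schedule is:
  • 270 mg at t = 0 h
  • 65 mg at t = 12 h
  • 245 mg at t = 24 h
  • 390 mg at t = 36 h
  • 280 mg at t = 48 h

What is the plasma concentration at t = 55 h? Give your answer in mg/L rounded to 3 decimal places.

k = ln 2 / 12 = 0.05776 per h
Dose 1 (270 mg at t=0 h): 270·exp(−0.05776·55) = 11.263 mg/L
Dose 2 (65 mg at t=12 h): 65·exp(−0.05776·43) = 5.423 mg/L
Dose 3 (245 mg at t=24 h): 245·exp(−0.05776·31) = 40.879 mg/L
Dose 4 (390 mg at t=36 h): 390·exp(−0.05776·19) = 130.147 mg/L
Dose 5 (280 mg at t=48 h): 280·exp(−0.05776·7) = 186.878 mg/L
C(55) = 11.263 + 5.423 + 40.879 + 130.147 + 186.878 = 374.589 mg/L

374.589 mg/L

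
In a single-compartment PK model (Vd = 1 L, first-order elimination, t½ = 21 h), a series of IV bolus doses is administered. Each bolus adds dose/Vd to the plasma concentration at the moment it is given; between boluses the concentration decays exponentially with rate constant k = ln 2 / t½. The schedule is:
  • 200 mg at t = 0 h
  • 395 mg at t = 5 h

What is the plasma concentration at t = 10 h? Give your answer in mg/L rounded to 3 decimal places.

k = ln 2 / 21 = 0.03301 per h
Dose 1 (200 mg at t=0 h): 200·exp(−0.03301·10) = 143.775 mg/L
Dose 2 (395 mg at t=5 h): 395·exp(−0.03301·5) = 334.906 mg/L
C(10) = 143.775 + 334.906 = 478.681 mg/L

478.681 mg/L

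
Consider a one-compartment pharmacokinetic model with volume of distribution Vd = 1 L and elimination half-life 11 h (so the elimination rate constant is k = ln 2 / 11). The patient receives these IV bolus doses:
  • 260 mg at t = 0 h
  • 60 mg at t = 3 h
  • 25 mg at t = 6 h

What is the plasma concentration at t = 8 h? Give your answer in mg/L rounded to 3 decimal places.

222.876 mg/L

k = ln 2 / 11 = 0.06301 per h
Dose 1 (260 mg at t=0 h): 260·exp(−0.06301·8) = 157.052 mg/L
Dose 2 (60 mg at t=3 h): 60·exp(−0.06301·5) = 43.784 mg/L
Dose 3 (25 mg at t=6 h): 25·exp(−0.06301·2) = 22.040 mg/L
C(8) = 157.052 + 43.784 + 22.040 = 222.876 mg/L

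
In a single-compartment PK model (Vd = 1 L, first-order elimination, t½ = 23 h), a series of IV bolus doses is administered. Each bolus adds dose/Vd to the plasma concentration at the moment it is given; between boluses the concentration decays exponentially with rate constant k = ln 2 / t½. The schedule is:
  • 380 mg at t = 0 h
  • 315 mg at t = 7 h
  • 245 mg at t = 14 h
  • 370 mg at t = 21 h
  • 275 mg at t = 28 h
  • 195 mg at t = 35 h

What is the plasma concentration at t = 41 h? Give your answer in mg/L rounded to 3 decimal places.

k = ln 2 / 23 = 0.03014 per h
Dose 1 (380 mg at t=0 h): 380·exp(−0.03014·41) = 110.450 mg/L
Dose 2 (315 mg at t=7 h): 315·exp(−0.03014·34) = 113.060 mg/L
Dose 3 (245 mg at t=14 h): 245·exp(−0.03014·27) = 108.588 mg/L
Dose 4 (370 mg at t=21 h): 370·exp(−0.03014·20) = 202.505 mg/L
Dose 5 (275 mg at t=28 h): 275·exp(−0.03014·13) = 185.860 mg/L
Dose 6 (195 mg at t=35 h): 195·exp(−0.03014·6) = 162.744 mg/L
C(41) = 110.450 + 113.060 + 108.588 + 202.505 + 185.860 + 162.744 = 883.207 mg/L

883.207 mg/L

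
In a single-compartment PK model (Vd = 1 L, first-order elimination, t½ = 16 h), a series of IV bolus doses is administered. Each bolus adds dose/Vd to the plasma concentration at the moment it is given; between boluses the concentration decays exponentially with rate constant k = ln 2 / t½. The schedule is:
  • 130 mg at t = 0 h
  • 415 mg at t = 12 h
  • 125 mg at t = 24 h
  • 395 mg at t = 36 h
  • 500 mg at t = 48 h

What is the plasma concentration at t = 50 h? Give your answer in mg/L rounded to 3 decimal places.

809.307 mg/L

k = ln 2 / 16 = 0.04332 per h
Dose 1 (130 mg at t=0 h): 130·exp(−0.04332·50) = 14.901 mg/L
Dose 2 (415 mg at t=12 h): 415·exp(−0.04332·38) = 80.002 mg/L
Dose 3 (125 mg at t=24 h): 125·exp(−0.04332·26) = 40.526 mg/L
Dose 4 (395 mg at t=36 h): 395·exp(−0.04332·14) = 215.375 mg/L
Dose 5 (500 mg at t=48 h): 500·exp(−0.04332·2) = 458.502 mg/L
C(50) = 14.901 + 80.002 + 40.526 + 215.375 + 458.502 = 809.307 mg/L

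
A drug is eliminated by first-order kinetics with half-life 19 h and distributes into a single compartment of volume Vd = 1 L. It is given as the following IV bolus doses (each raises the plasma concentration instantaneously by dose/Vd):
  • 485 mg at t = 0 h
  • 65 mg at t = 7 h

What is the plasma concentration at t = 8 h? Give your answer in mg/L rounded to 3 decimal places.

k = ln 2 / 19 = 0.03648 per h
Dose 1 (485 mg at t=0 h): 485·exp(−0.03648·8) = 362.237 mg/L
Dose 2 (65 mg at t=7 h): 65·exp(−0.03648·1) = 62.671 mg/L
C(8) = 362.237 + 62.671 = 424.908 mg/L

424.908 mg/L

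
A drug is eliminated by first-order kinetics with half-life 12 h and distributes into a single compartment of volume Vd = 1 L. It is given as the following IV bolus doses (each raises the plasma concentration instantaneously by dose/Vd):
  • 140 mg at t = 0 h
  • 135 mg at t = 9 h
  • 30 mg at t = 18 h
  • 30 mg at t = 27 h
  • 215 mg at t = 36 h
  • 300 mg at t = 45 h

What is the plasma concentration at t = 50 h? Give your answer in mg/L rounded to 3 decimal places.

k = ln 2 / 12 = 0.05776 per h
Dose 1 (140 mg at t=0 h): 140·exp(−0.05776·50) = 7.795 mg/L
Dose 2 (135 mg at t=9 h): 135·exp(−0.05776·41) = 12.642 mg/L
Dose 3 (30 mg at t=18 h): 30·exp(−0.05776·32) = 4.725 mg/L
Dose 4 (30 mg at t=27 h): 30·exp(−0.05776·23) = 7.946 mg/L
Dose 5 (215 mg at t=36 h): 215·exp(−0.05776·14) = 95.772 mg/L
Dose 6 (300 mg at t=45 h): 300·exp(−0.05776·5) = 224.746 mg/L
C(50) = 7.795 + 12.642 + 4.725 + 7.946 + 95.772 + 224.746 = 353.626 mg/L

353.626 mg/L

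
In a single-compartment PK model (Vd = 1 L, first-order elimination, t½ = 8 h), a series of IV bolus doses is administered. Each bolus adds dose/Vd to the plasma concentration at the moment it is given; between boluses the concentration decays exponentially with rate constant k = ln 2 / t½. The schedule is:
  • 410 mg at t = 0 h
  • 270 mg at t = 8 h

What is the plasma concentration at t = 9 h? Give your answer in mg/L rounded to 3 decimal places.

k = ln 2 / 8 = 0.08664 per h
Dose 1 (410 mg at t=0 h): 410·exp(−0.08664·9) = 187.986 mg/L
Dose 2 (270 mg at t=8 h): 270·exp(−0.08664·1) = 247.591 mg/L
C(9) = 187.986 + 247.591 = 435.577 mg/L

435.577 mg/L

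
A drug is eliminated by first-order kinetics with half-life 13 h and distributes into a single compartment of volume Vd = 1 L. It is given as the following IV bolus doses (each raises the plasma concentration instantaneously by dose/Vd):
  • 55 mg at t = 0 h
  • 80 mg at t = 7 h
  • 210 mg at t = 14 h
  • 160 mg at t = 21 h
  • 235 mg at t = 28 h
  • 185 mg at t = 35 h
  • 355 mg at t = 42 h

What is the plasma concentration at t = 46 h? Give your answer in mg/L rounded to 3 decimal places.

k = ln 2 / 13 = 0.05332 per h
Dose 1 (55 mg at t=0 h): 55·exp(−0.05332·46) = 4.733 mg/L
Dose 2 (80 mg at t=7 h): 80·exp(−0.05332·39) = 10.000 mg/L
Dose 3 (210 mg at t=14 h): 210·exp(−0.05332·32) = 38.126 mg/L
Dose 4 (160 mg at t=21 h): 160·exp(−0.05332·25) = 42.191 mg/L
Dose 5 (235 mg at t=28 h): 235·exp(−0.05332·18) = 90.003 mg/L
Dose 6 (185 mg at t=35 h): 185·exp(−0.05332·11) = 102.909 mg/L
Dose 7 (355 mg at t=42 h): 355·exp(−0.05332·4) = 286.816 mg/L
C(46) = 4.733 + 10.000 + 38.126 + 42.191 + 90.003 + 102.909 + 286.816 = 574.779 mg/L

574.779 mg/L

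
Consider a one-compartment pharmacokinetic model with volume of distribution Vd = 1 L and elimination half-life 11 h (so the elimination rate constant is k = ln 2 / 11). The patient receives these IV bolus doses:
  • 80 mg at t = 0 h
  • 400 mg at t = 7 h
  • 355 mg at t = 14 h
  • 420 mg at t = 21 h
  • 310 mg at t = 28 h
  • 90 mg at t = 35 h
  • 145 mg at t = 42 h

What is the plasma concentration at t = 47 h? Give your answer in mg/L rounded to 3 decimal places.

403.978 mg/L

k = ln 2 / 11 = 0.06301 per h
Dose 1 (80 mg at t=0 h): 80·exp(−0.06301·47) = 4.139 mg/L
Dose 2 (400 mg at t=7 h): 400·exp(−0.06301·40) = 32.167 mg/L
Dose 3 (355 mg at t=14 h): 355·exp(−0.06301·33) = 44.375 mg/L
Dose 4 (420 mg at t=21 h): 420·exp(−0.06301·26) = 81.606 mg/L
Dose 5 (310 mg at t=28 h): 310·exp(−0.06301·19) = 93.627 mg/L
Dose 6 (90 mg at t=35 h): 90·exp(−0.06301·12) = 42.252 mg/L
Dose 7 (145 mg at t=42 h): 145·exp(−0.06301·5) = 105.812 mg/L
C(47) = 4.139 + 32.167 + 44.375 + 81.606 + 93.627 + 42.252 + 105.812 = 403.978 mg/L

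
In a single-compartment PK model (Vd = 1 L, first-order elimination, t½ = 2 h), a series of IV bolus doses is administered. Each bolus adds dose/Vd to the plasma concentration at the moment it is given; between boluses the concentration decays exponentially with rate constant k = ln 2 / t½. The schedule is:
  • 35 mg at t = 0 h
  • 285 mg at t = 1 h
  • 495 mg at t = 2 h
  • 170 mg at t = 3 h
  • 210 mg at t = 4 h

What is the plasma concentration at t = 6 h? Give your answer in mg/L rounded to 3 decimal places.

k = ln 2 / 2 = 0.34657 per h
Dose 1 (35 mg at t=0 h): 35·exp(−0.34657·6) = 4.375 mg/L
Dose 2 (285 mg at t=1 h): 285·exp(−0.34657·5) = 50.381 mg/L
Dose 3 (495 mg at t=2 h): 495·exp(−0.34657·4) = 123.750 mg/L
Dose 4 (170 mg at t=3 h): 170·exp(−0.34657·3) = 60.104 mg/L
Dose 5 (210 mg at t=4 h): 210·exp(−0.34657·2) = 105.000 mg/L
C(6) = 4.375 + 50.381 + 123.750 + 60.104 + 105.000 = 343.610 mg/L

343.610 mg/L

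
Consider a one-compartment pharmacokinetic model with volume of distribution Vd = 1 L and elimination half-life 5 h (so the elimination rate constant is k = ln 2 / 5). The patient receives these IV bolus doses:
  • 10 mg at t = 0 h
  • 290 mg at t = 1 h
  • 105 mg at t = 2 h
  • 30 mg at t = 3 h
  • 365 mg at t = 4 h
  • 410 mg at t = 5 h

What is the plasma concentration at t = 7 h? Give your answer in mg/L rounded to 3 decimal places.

k = ln 2 / 5 = 0.13863 per h
Dose 1 (10 mg at t=0 h): 10·exp(−0.13863·7) = 3.789 mg/L
Dose 2 (290 mg at t=1 h): 290·exp(−0.13863·6) = 126.230 mg/L
Dose 3 (105 mg at t=2 h): 105·exp(−0.13863·5) = 52.500 mg/L
Dose 4 (30 mg at t=3 h): 30·exp(−0.13863·4) = 17.230 mg/L
Dose 5 (365 mg at t=4 h): 365·exp(−0.13863·3) = 240.810 mg/L
Dose 6 (410 mg at t=5 h): 410·exp(−0.13863·2) = 310.722 mg/L
C(7) = 3.789 + 126.230 + 52.500 + 17.230 + 240.810 + 310.722 = 751.282 mg/L

751.282 mg/L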